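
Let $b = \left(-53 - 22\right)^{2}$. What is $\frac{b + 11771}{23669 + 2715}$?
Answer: $\frac{4349}{6596} \approx 0.65934$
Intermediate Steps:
$b = 5625$ ($b = \left(-75\right)^{2} = 5625$)
$\frac{b + 11771}{23669 + 2715} = \frac{5625 + 11771}{23669 + 2715} = \frac{17396}{26384} = 17396 \cdot \frac{1}{26384} = \frac{4349}{6596}$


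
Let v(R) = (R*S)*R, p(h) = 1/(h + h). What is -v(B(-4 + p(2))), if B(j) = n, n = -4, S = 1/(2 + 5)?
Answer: -16/7 ≈ -2.2857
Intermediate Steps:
S = ⅐ (S = 1/7 = ⅐ ≈ 0.14286)
p(h) = 1/(2*h)
B(j) = -4
v(R) = R²/7 (v(R) = (R*(⅐))*R = (R/7)*R = R²/7)
-v(B(-4 + p(2))) = -(-4)²/7 = -16/7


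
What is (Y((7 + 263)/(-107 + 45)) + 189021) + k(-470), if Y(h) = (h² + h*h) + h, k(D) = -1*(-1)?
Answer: 181682407/961 ≈ 1.8906e+5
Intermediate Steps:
k(D) = 1
Y(h) = h + 2*h² (Y(h) = (h² + h²) + h = 2*h² + h = h + 2*h²)
(Y((7 + 263)/(-107 + 45)) + 189021) + k(-470) = (((7 + 263)/(-107 + 45))*(1 + 2*((7 + 263)/(-107 + 45))) + 189021) + 1 = ((270/(-62))*(1 + 2*(270/(-62))) + 189021) + 1 = ((270*(-1/62))*(1 + 2*(270*(-1/62))) + 189021) + 1 = (-135*(1 + 2*(-135/31))/31 + 189021) + 1 = (-135*(1 - 270/31)/31 + 189021) + 1 = (-135/31*(-239/31) + 189021) + 1 = (32265/961 + 189021) + 1 = 181681446/961 + 1 = 181682407/961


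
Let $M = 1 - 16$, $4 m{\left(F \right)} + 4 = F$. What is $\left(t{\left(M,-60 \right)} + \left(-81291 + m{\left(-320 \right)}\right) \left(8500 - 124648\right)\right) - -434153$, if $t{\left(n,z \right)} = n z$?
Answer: $9451630109$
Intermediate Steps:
$m{\left(F \right)} = -1 + \frac{F}{4}$
$M = -15$ ($M = 1 - 16 = -15$)
$\left(t{\left(M,-60 \right)} + \left(-81291 + m{\left(-320 \right)}\right) \left(8500 - 124648\right)\right) - -434153 = \left(\left(-15\right) \left(-60\right) + \left(-81291 + \left(-1 + \frac{1}{4} \left(-320\right)\right)\right) \left(8500 - 124648\right)\right) - -434153 = \left(900 + \left(-81291 - 81\right) \left(-116148\right)\right) + 434153 = \left(900 - -9451195056\right) + 434153 = \left(900 + 9451195056\right) + 434153 = 9451195956 + 434153 = 9451630109$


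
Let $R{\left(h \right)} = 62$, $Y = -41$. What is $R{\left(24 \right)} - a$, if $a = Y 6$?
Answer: $308$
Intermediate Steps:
$a = -246$ ($a = \left(-41\right) 6 = -246$)
$R{\left(24 \right)} - a = 62 - -246 = 62 + 246 = 308$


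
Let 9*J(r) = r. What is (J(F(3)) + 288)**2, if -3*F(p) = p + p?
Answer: 6708100/81 ≈ 82816.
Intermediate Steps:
F(p) = -2*p/3 (F(p) = -(p + p)/3 = -2*p/3)
J(r) = r/9
(J(F(3)) + 288)**2 = ((-2/3*3)/9 + 288)**2 = ((1/9)*(-2) + 288)**2 = (-2/9 + 288)**2 = (2590/9)**2 = 6708100/81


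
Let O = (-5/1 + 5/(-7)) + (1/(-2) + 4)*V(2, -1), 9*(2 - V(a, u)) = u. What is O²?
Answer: 44521/15876 ≈ 2.8043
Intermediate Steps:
V(a, u) = 2 - u/9
O = 211/126 (O = (-5/1 + 5/(-7)) + (1/(-2) + 4)*(2 - ⅑*(-1)) = (-5*1 + 5*(-⅐)) + (-½ + 4)*(2 + ⅑) = (-5 - 5/7) + (7/2)*(19/9) = -40/7 + 133/18 = 211/126 ≈ 1.6746)
O² = (211/126)² = 44521/15876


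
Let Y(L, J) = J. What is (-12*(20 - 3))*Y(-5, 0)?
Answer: 0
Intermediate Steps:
(-12*(20 - 3))*Y(-5, 0) = -12*(20 - 3)*0 = -12*17*0 = -204*0 = 0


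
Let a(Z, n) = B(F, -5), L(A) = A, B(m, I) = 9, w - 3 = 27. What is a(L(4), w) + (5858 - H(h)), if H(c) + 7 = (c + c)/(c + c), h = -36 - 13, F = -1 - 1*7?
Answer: 5873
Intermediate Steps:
F = -8 (F = -1 - 7 = -8)
w = 30 (w = 3 + 27 = 30)
h = -49
a(Z, n) = 9
H(c) = -6 (H(c) = -7 + (c + c)/(c + c) = -7 + (2*c)/((2*c)) = -7 + (2*c)*(1/(2*c)) = -7 + 1 = -6)
a(L(4), w) + (5858 - H(h)) = 9 + (5858 - 1*(-6)) = 9 + (5858 + 6) = 9 + 5864 = 5873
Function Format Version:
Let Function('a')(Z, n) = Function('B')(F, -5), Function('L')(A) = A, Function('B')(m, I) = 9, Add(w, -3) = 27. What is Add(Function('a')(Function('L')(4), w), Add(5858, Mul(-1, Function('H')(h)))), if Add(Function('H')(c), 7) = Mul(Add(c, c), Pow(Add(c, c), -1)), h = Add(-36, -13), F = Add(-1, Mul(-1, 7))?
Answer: 5873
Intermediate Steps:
F = -8 (F = Add(-1, -7) = -8)
w = 30 (w = Add(3, 27) = 30)
h = -49
Function('a')(Z, n) = 9
Function('H')(c) = -6 (Function('H')(c) = Add(-7, Mul(Add(c, c), Pow(Add(c, c), -1))) = Add(-7, Mul(Mul(2, c), Pow(Mul(2, c), -1))) = Add(-7, Mul(Mul(2, c), Mul(Rational(1, 2), Pow(c, -1)))) = Add(-7, 1) = -6)
Add(Function('a')(Function('L')(4), w), Add(5858, Mul(-1, Function('H')(h)))) = Add(9, Add(5858, Mul(-1, -6))) = Add(9, Add(5858, 6)) = Add(9, 5864) = 5873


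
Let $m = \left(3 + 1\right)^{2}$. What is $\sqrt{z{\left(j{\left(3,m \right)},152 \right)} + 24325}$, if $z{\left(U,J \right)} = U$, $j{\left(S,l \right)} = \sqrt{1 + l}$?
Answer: $\sqrt{24325 + \sqrt{17}} \approx 155.98$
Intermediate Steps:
$m = 16$ ($m = 4^{2} = 16$)
$\sqrt{z{\left(j{\left(3,m \right)},152 \right)} + 24325} = \sqrt{\sqrt{1 + 16} + 24325} = \sqrt{\sqrt{17} + 24325} = \sqrt{24325 + \sqrt{17}}$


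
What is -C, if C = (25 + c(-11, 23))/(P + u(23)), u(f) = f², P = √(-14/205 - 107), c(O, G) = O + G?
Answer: -4012465/57389354 + 37*I*√4499545/57389354 ≈ -0.069916 + 0.0013676*I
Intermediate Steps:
c(O, G) = G + O
P = I*√4499545/205 (P = √(-14*1/205 - 107) = √(-14/205 - 107) = √(-21949/205) = I*√4499545/205 ≈ 10.347*I)
C = 37/(529 + I*√4499545/205) (C = (25 + (23 - 11))/(I*√4499545/205 + 23²) = (25 + 12)/(I*√4499545/205 + 529) = 37/(529 + I*√4499545/205) ≈ 0.069916 - 0.0013676*I)
-C = -(4012465/57389354 - 37*I*√4499545/57389354) = -4012465/57389354 + 37*I*√4499545/57389354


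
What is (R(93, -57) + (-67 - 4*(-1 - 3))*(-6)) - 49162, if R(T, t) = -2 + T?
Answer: -48765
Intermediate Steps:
(R(93, -57) + (-67 - 4*(-1 - 3))*(-6)) - 49162 = ((-2 + 93) + (-67 - 4*(-1 - 3))*(-6)) - 49162 = (91 + (-67 - 4*(-4))*(-6)) - 49162 = (91 + (-67 + 16)*(-6)) - 49162 = (91 - 51*(-6)) - 49162 = (91 + 306) - 49162 = 397 - 49162 = -48765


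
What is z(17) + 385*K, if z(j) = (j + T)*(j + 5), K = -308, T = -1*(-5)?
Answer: -118096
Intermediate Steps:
T = 5
z(j) = (5 + j)² (z(j) = (j + 5)*(j + 5) = (5 + j)*(5 + j) = (5 + j)²)
z(17) + 385*K = (25 + 17² + 10*17) + 385*(-308) = (25 + 289 + 170) - 118580 = 484 - 118580 = -118096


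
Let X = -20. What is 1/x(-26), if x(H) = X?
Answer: -1/20 ≈ -0.050000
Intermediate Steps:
x(H) = -20
1/x(-26) = 1/(-20) = -1/20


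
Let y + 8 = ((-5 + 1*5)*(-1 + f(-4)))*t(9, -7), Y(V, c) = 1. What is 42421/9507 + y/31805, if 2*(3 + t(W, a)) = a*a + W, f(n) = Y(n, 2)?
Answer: 1349123849/302370135 ≈ 4.4618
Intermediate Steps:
f(n) = 1
t(W, a) = -3 + W/2 + a²/2 (t(W, a) = -3 + (a*a + W)/2 = -3 + (a² + W)/2 = -3 + (W + a²)/2 = -3 + (W/2 + a²/2) = -3 + W/2 + a²/2)
y = -8 (y = -8 + ((-5 + 1*5)*(-1 + 1))*(-3 + (½)*9 + (½)*(-7)²) = -8 + ((-5 + 5)*0)*(-3 + 9/2 + (½)*49) = -8 + (0*0)*(-3 + 9/2 + 49/2) = -8 + 0*26 = -8 + 0 = -8)
42421/9507 + y/31805 = 42421/9507 - 8/31805 = 1349123849/302370135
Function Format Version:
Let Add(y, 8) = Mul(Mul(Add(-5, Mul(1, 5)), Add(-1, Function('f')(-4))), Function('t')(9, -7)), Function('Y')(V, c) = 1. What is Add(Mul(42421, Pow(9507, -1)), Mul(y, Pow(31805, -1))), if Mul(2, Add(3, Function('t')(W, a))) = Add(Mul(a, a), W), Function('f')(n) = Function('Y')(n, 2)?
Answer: Rational(1349123849, 302370135) ≈ 4.4618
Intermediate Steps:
Function('f')(n) = 1
Function('t')(W, a) = Add(-3, Mul(Rational(1, 2), W), Mul(Rational(1, 2), Pow(a, 2))) (Function('t')(W, a) = Add(-3, Mul(Rational(1, 2), Add(Mul(a, a), W))) = Add(-3, Mul(Rational(1, 2), Add(Pow(a, 2), W))) = Add(-3, Mul(Rational(1, 2), Add(W, Pow(a, 2)))) = Add(-3, Add(Mul(Rational(1, 2), W), Mul(Rational(1, 2), Pow(a, 2)))) = Add(-3, Mul(Rational(1, 2), W), Mul(Rational(1, 2), Pow(a, 2))))
y = -8 (y = Add(-8, Mul(Mul(Add(-5, Mul(1, 5)), Add(-1, 1)), Add(-3, Mul(Rational(1, 2), 9), Mul(Rational(1, 2), Pow(-7, 2))))) = Add(-8, Mul(Mul(Add(-5, 5), 0), Add(-3, Rational(9, 2), Mul(Rational(1, 2), 49)))) = Add(-8, Mul(Mul(0, 0), Add(-3, Rational(9, 2), Rational(49, 2)))) = Add(-8, Mul(0, 26)) = Add(-8, 0) = -8)
Add(Mul(42421, Pow(9507, -1)), Mul(y, Pow(31805, -1))) = Add(Mul(42421, Pow(9507, -1)), Mul(-8, Pow(31805, -1))) = Add(Mul(42421, Rational(1, 9507)), Mul(-8, Rational(1, 31805))) = Add(Rational(42421, 9507), Rational(-8, 31805)) = Rational(1349123849, 302370135)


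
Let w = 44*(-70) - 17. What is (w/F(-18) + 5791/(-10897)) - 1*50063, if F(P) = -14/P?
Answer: -4122528195/76279 ≈ -54045.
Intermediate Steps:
w = -3097 (w = -3080 - 17 = -3097)
(w/F(-18) + 5791/(-10897)) - 1*50063 = (-3097/((-14/(-18))) + 5791/(-10897)) - 1*50063 = (-3097/((-14*(-1/18))) + 5791*(-1/10897)) - 50063 = (-3097/7/9 - 5791/10897) - 50063 = (-3097*9/7 - 5791/10897) - 50063 = (-27873/7 - 5791/10897) - 50063 = -303772618/76279 - 50063 = -4122528195/76279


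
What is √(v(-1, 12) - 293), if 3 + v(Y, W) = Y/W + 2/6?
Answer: 13*I*√7/2 ≈ 17.197*I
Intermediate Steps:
v(Y, W) = -8/3 + Y/W (v(Y, W) = -3 + (Y/W + 2/6) = -3 + (Y/W + 2*(⅙)) = -3 + (Y/W + ⅓) = -3 + (⅓ + Y/W) = -8/3 + Y/W)
√(v(-1, 12) - 293) = √((-8/3 - 1/12) - 293) = √(-11/4 - 293) = √(-1183/4) = 13*I*√7/2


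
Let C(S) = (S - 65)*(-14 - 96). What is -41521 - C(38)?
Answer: -44491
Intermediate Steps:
C(S) = 7150 - 110*S (C(S) = (-65 + S)*(-110) = 7150 - 110*S)
-41521 - C(38) = -41521 - (7150 - 110*38) = -41521 - (7150 - 4180) = -41521 - 1*2970 = -41521 - 2970 = -44491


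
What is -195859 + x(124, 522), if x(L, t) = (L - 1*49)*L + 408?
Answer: -186151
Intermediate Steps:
x(L, t) = 408 + L*(-49 + L) (x(L, t) = (L - 49)*L + 408 = (-49 + L)*L + 408 = L*(-49 + L) + 408 = 408 + L*(-49 + L))
-195859 + x(124, 522) = -195859 + (408 + 124² - 49*124) = -195859 + (408 + 15376 - 6076) = -195859 + 9708 = -186151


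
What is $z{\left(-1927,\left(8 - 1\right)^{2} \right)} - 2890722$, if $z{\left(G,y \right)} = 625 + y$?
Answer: $-2890048$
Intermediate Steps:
$z{\left(-1927,\left(8 - 1\right)^{2} \right)} - 2890722 = \left(625 + \left(8 - 1\right)^{2}\right) - 2890722 = \left(625 + 7^{2}\right) - 2890722 = \left(625 + 49\right) - 2890722 = 674 - 2890722 = -2890048$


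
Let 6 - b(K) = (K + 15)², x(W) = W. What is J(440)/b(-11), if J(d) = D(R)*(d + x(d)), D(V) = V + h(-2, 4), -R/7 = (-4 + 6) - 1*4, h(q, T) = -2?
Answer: -1056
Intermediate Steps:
R = 14 (R = -7*((-4 + 6) - 1*4) = -7*(2 - 4) = -7*(-2) = 14)
D(V) = -2 + V (D(V) = V - 2 = -2 + V)
J(d) = 24*d (J(d) = (-2 + 14)*(d + d) = 12*(2*d) = 24*d)
b(K) = 6 - (15 + K)² (b(K) = 6 - (K + 15)² = 6 - (15 + K)²)
J(440)/b(-11) = (24*440)/(6 - (15 - 11)²) = 10560/(6 - 1*4²) = 10560/(6 - 1*16) = 10560/(6 - 16) = 10560/(-10) = 10560*(-⅒) = -1056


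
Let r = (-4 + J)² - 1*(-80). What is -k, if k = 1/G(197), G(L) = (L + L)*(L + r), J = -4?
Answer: -1/134354 ≈ -7.4430e-6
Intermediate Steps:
r = 144 (r = (-4 - 4)² - 1*(-80) = (-8)² + 80 = 64 + 80 = 144)
G(L) = 2*L*(144 + L) (G(L) = (L + L)*(L + 144) = (2*L)*(144 + L) = 2*L*(144 + L))
k = 1/134354 (k = 1/(2*197*(144 + 197)) = 1/(2*197*341) = 1/134354 ≈ 7.4430e-6)
-k = -1*1/134354 = -1/134354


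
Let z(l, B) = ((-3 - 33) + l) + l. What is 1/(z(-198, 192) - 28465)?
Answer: -1/28897 ≈ -3.4606e-5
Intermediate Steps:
z(l, B) = -36 + 2*l (z(l, B) = (-36 + l) + l = -36 + 2*l)
1/(z(-198, 192) - 28465) = 1/((-36 + 2*(-198)) - 28465) = 1/((-36 - 396) - 28465) = 1/(-432 - 28465) = 1/(-28897) = -1/28897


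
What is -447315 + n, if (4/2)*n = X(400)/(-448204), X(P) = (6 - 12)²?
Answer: -100244186139/224102 ≈ -4.4732e+5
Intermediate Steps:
X(P) = 36 (X(P) = (-6)² = 36)
n = -9/224102 (n = (36/(-448204))/2 = (36*(-1/448204))/2 = (½)*(-9/112051) = -9/224102 ≈ -4.0160e-5)
-447315 + n = -447315 - 9/224102 = -100244186139/224102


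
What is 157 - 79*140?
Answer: -10903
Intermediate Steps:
157 - 79*140 = 157 - 11060 = -10903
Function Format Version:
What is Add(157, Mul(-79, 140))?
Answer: -10903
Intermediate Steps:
Add(157, Mul(-79, 140)) = Add(157, -11060) = -10903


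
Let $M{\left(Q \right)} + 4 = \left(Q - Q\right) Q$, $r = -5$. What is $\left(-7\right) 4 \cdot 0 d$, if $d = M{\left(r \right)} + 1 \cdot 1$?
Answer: $0$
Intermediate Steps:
$M{\left(Q \right)} = -4$ ($M{\left(Q \right)} = -4 + \left(Q - Q\right) Q = -4 + 0 Q = -4 + 0 = -4$)
$d = -3$ ($d = -4 + 1 \cdot 1 = -4 + 1 = -3$)
$\left(-7\right) 4 \cdot 0 d = \left(-7\right) 4 \cdot 0 \left(-3\right) = \left(-28\right) 0 \left(-3\right) = 0 \left(-3\right) = 0$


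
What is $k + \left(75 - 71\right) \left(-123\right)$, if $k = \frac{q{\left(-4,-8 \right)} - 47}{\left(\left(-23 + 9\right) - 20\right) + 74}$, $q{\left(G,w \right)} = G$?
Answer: $- \frac{19731}{40} \approx -493.27$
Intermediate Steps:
$k = - \frac{51}{40}$ ($k = \frac{-4 - 47}{\left(\left(-23 + 9\right) - 20\right) + 74} = - \frac{51}{\left(-14 - 20\right) + 74} = - \frac{51}{-34 + 74} = - \frac{51}{40} \approx -1.275$)
$k + \left(75 - 71\right) \left(-123\right) = - \frac{51}{40} + \left(75 - 71\right) \left(-123\right) = - \frac{51}{40} + 4 \left(-123\right) = - \frac{51}{40} - 492 = - \frac{19731}{40}$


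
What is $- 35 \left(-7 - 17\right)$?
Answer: $840$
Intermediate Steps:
$- 35 \left(-7 - 17\right) = \left(-35\right) \left(-24\right) = 840$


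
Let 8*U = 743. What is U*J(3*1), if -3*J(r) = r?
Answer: -743/8 ≈ -92.875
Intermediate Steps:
J(r) = -r/3
U = 743/8 (U = (⅛)*743 = 743/8 ≈ 92.875)
U*J(3*1) = 743*(-1)/8 = 743*(-⅓*3)/8 = (743/8)*(-1) = -743/8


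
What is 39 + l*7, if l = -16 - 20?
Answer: -213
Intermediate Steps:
l = -36
39 + l*7 = 39 - 36*7 = 39 - 252 = -213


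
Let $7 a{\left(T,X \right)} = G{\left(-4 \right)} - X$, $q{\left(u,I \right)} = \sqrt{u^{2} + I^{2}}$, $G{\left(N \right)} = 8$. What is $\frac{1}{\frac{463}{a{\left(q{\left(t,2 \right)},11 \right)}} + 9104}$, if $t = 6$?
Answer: $\frac{3}{24071} \approx 0.00012463$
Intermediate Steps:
$q{\left(u,I \right)} = \sqrt{I^{2} + u^{2}}$
$a{\left(T,X \right)} = \frac{8}{7} - \frac{X}{7}$ ($a{\left(T,X \right)} = \frac{8 - X}{7} = \frac{8}{7} - \frac{X}{7}$)
$\frac{1}{\frac{463}{a{\left(q{\left(t,2 \right)},11 \right)}} + 9104} = \frac{1}{\frac{463}{\frac{8}{7} - \frac{11}{7}} + 9104} = \frac{1}{\frac{463}{- \frac{3}{7}} + 9104} = \frac{1}{463 \left(- \frac{7}{3}\right) + 9104} = \frac{1}{- \frac{3241}{3} + 9104} = \frac{1}{\frac{24071}{3}} = \frac{3}{24071}$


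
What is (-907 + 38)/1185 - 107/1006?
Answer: -12671/15090 ≈ -0.83969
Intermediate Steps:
(-907 + 38)/1185 - 107/1006 = -869*1/1185 - 107*1/1006 = -11/15 - 107/1006 = -12671/15090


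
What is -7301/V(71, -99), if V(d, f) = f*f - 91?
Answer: -7301/9710 ≈ -0.75191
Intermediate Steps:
V(d, f) = -91 + f**2 (V(d, f) = f**2 - 91 = -91 + f**2)
-7301/V(71, -99) = -7301/(-91 + (-99)**2) = -7301/(-91 + 9801) = -7301/9710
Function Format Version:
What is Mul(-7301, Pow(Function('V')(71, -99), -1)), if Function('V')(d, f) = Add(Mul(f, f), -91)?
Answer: Rational(-7301, 9710) ≈ -0.75191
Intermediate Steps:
Function('V')(d, f) = Add(-91, Pow(f, 2)) (Function('V')(d, f) = Add(Pow(f, 2), -91) = Add(-91, Pow(f, 2)))
Mul(-7301, Pow(Function('V')(71, -99), -1)) = Mul(-7301, Pow(Add(-91, Pow(-99, 2)), -1)) = Mul(-7301, Pow(Add(-91, 9801), -1)) = Mul(-7301, Pow(9710, -1)) = Mul(-7301, Rational(1, 9710)) = Rational(-7301, 9710)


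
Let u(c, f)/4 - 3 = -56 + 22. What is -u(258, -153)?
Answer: 124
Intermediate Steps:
u(c, f) = -124 (u(c, f) = 12 + 4*(-56 + 22) = 12 + 4*(-34) = 12 - 136 = -124)
-u(258, -153) = -1*(-124) = 124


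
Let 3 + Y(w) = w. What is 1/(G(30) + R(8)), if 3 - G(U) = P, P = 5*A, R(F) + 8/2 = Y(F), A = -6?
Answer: 1/34 ≈ 0.029412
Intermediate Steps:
Y(w) = -3 + w
R(F) = -7 + F (R(F) = -4 + (-3 + F) = -7 + F)
P = -30 (P = 5*(-6) = -30)
G(U) = 33 (G(U) = 3 - 1*(-30) = 3 + 30 = 33)
1/(G(30) + R(8)) = 1/(33 + (-7 + 8)) = 1/(33 + 1) = 1/34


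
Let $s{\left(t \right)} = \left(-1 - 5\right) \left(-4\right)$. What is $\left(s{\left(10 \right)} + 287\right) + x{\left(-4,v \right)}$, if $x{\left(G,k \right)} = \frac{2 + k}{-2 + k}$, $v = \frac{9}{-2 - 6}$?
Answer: $\frac{7768}{25} \approx 310.72$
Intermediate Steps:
$s{\left(t \right)} = 24$ ($s{\left(t \right)} = \left(-6\right) \left(-4\right) = 24$)
$v = - \frac{9}{8}$ ($v = \frac{9}{-8} = 9 \left(- \frac{1}{8}\right) = - \frac{9}{8} \approx -1.125$)
$x{\left(G,k \right)} = \frac{2 + k}{-2 + k}$
$\left(s{\left(10 \right)} + 287\right) + x{\left(-4,v \right)} = \left(24 + 287\right) + \frac{2 - \frac{9}{8}}{-2 - \frac{9}{8}} = 311 + \frac{1}{- \frac{25}{8}} \cdot \frac{7}{8} = 311 - \frac{7}{25} = \frac{7768}{25}$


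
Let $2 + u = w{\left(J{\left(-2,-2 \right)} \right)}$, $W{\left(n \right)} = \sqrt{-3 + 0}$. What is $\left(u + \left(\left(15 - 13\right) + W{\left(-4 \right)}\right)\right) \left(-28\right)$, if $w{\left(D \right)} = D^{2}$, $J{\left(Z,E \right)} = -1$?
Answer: $-28 - 28 i \sqrt{3} \approx -28.0 - 48.497 i$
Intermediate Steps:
$W{\left(n \right)} = i \sqrt{3}$ ($W{\left(n \right)} = \sqrt{-3} = i \sqrt{3}$)
$u = -1$ ($u = -2 + \left(-1\right)^{2} = -2 + 1 = -1$)
$\left(u + \left(\left(15 - 13\right) + W{\left(-4 \right)}\right)\right) \left(-28\right) = \left(-1 + \left(\left(15 - 13\right) + i \sqrt{3}\right)\right) \left(-28\right) = \left(-1 + \left(2 + i \sqrt{3}\right)\right) \left(-28\right) = \left(1 + i \sqrt{3}\right) \left(-28\right) = -28 - 28 i \sqrt{3}$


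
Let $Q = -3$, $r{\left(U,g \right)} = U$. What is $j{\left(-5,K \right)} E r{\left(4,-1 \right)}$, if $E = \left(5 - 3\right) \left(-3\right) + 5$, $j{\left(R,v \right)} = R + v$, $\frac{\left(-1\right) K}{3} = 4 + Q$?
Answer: $32$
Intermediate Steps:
$K = -3$ ($K = - 3 \left(4 - 3\right) = \left(-3\right) 1 = -3$)
$E = -1$ ($E = 2 \left(-3\right) + 5 = -6 + 5 = -1$)
$j{\left(-5,K \right)} E r{\left(4,-1 \right)} = \left(-5 - 3\right) \left(-1\right) 4 = \left(-8\right) \left(-1\right) 4 = 8 \cdot 4 = 32$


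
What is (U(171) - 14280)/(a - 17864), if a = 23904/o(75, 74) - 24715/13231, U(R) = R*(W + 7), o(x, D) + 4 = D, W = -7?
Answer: 2204284600/2705092851 ≈ 0.81487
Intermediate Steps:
o(x, D) = -4 + D
U(R) = 0 (U(R) = R*(-7 + 7) = R*0 = 0)
a = 157271887/463085 (a = 23904/(-4 + 74) - 24715/13231 = 23904/70 - 24715*1/13231 = 23904*(1/70) - 24715/13231 = 11952/35 - 24715/13231 = 157271887/463085 ≈ 339.62)
(U(171) - 14280)/(a - 17864) = (0 - 14280)/(157271887/463085 - 17864) = -14280/(-8115278553/463085) = -14280*(-463085/8115278553) = 2204284600/2705092851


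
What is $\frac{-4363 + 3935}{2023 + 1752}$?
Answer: $- \frac{428}{3775} \approx -0.11338$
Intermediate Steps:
$\frac{-4363 + 3935}{2023 + 1752} = - \frac{428}{3775}$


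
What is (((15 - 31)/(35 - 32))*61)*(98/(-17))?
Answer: 95648/51 ≈ 1875.5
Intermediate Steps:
(((15 - 31)/(35 - 32))*61)*(98/(-17)) = (-16/3*61)*(98*(-1/17)) = (-16*⅓*61)*(-98/17) = -16/3*61*(-98/17) = -976/3*(-98/17) = 95648/51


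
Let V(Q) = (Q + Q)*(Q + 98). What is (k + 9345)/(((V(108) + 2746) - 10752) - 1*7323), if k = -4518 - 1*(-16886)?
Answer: 21713/29167 ≈ 0.74444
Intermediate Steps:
k = 12368 (k = -4518 + 16886 = 12368)
V(Q) = 2*Q*(98 + Q) (V(Q) = (2*Q)*(98 + Q) = 2*Q*(98 + Q))
(k + 9345)/(((V(108) + 2746) - 10752) - 1*7323) = (12368 + 9345)/(((2*108*(98 + 108) + 2746) - 10752) - 1*7323) = 21713/(((2*108*206 + 2746) - 10752) - 7323) = 21713/(((44496 + 2746) - 10752) - 7323) = 21713/((47242 - 10752) - 7323) = 21713/(36490 - 7323) = 21713/29167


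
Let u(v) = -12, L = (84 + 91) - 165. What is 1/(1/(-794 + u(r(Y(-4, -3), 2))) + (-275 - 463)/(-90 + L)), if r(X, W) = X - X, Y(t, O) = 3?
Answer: 16120/148687 ≈ 0.10842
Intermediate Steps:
L = 10 (L = 175 - 165 = 10)
r(X, W) = 0
1/(1/(-794 + u(r(Y(-4, -3), 2))) + (-275 - 463)/(-90 + L)) = 1/(1/(-794 - 12) + (-275 - 463)/(-90 + 10)) = 1/(1/(-806) - 738/(-80)) = 1/(-1/806 - 738*(-1/80)) = 1/(-1/806 + 369/40) = 1/(148687/16120) = 16120/148687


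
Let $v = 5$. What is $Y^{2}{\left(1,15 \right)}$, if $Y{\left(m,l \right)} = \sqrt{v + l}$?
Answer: $20$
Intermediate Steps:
$Y{\left(m,l \right)} = \sqrt{5 + l}$
$Y^{2}{\left(1,15 \right)} = \left(\sqrt{5 + 15}\right)^{2} = \left(\sqrt{20}\right)^{2} = \left(2 \sqrt{5}\right)^{2} = 20$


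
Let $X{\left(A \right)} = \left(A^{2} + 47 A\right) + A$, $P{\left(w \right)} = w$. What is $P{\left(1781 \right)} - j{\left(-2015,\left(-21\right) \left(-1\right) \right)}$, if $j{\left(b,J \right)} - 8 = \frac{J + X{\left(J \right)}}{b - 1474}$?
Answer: $\frac{2062489}{1163} \approx 1773.4$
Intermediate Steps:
$X{\left(A \right)} = A^{2} + 48 A$
$j{\left(b,J \right)} = 8 + \frac{J + J \left(48 + J\right)}{-1474 + b}$ ($j{\left(b,J \right)} = 8 + \frac{J + J \left(48 + J\right)}{b - 1474} = 8 + \frac{J + J \left(48 + J\right)}{-1474 + b}$)
$P{\left(1781 \right)} - j{\left(-2015,\left(-21\right) \left(-1\right) \right)} = 1781 - \frac{-11792 - -21 + 8 \left(-2015\right) + \left(-21\right) \left(-1\right) \left(48 - -21\right)}{-1474 - 2015} = 1781 - \frac{-11792 + 21 - 16120 + 21 \left(48 + 21\right)}{-3489} = 1781 - - \frac{-11792 + 21 - 16120 + 21 \cdot 69}{3489} = 1781 - - \frac{-11792 + 21 - 16120 + 1449}{3489} = 1781 - \left(- \frac{1}{3489}\right) \left(-26442\right) = 1781 - \frac{8814}{1163} = \frac{2062489}{1163}$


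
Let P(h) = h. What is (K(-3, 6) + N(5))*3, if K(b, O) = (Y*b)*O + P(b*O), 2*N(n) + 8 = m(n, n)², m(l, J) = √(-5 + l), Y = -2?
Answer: 42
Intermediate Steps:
N(n) = -13/2 + n/2 (N(n) = -4 + (√(-5 + n))²/2 = -4 + (-5 + n)/2 = -4 + (-5/2 + n/2) = -13/2 + n/2)
K(b, O) = -O*b (K(b, O) = (-2*b)*O + b*O = -2*O*b + O*b = -O*b)
(K(-3, 6) + N(5))*3 = (-1*6*(-3) + (-13/2 + (½)*5))*3 = (18 + (-13/2 + 5/2))*3 = (18 - 4)*3 = 14*3 = 42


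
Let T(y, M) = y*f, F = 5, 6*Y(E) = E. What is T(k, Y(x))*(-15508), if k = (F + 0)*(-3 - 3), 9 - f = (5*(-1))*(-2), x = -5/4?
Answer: -465240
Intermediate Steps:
x = -5/4 (x = -5*¼ = -5/4 ≈ -1.2500)
f = -1 (f = 9 - 5*(-1)*(-2) = 9 - (-5)*(-2) = 9 - 1*10 = 9 - 10 = -1)
Y(E) = E/6
k = -30 (k = (5 + 0)*(-3 - 3) = 5*(-6) = -30)
T(y, M) = -y (T(y, M) = y*(-1) = -y)
T(k, Y(x))*(-15508) = -1*(-30)*(-15508) = 30*(-15508) = -465240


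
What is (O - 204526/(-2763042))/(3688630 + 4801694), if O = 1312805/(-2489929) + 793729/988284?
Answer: 10167226177515277/246697427373855789893232 ≈ 4.1213e-8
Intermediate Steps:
O = 52223436817/189288999372 (O = 1312805*(-1/2489929) + 793729*(1/988284) = -100985/191533 + 793729/988284 = 52223436817/189288999372 ≈ 0.27589)
(O - 204526/(-2763042))/(3688630 + 4801694) = (52223436817/189288999372 - 204526/(-2763042))/(3688630 + 4801694) = (52223436817/189288999372 - 204526*(-1/2763042))/8490324 = (52223436817/189288999372 + 102263/1381521)*(1/8490324) = (10167226177515277/29056303077933868)*(1/8490324) = 10167226177515277/246697427373855789893232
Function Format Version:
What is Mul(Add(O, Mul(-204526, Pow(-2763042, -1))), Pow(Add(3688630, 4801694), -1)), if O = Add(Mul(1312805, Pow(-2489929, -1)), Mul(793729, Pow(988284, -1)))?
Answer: Rational(10167226177515277, 246697427373855789893232) ≈ 4.1213e-8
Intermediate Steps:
O = Rational(52223436817, 189288999372) (O = Add(Mul(1312805, Rational(-1, 2489929)), Mul(793729, Rational(1, 988284))) = Add(Rational(-100985, 191533), Rational(793729, 988284)) = Rational(52223436817, 189288999372) ≈ 0.27589)
Mul(Add(O, Mul(-204526, Pow(-2763042, -1))), Pow(Add(3688630, 4801694), -1)) = Mul(Add(Rational(52223436817, 189288999372), Mul(-204526, Pow(-2763042, -1))), Pow(Add(3688630, 4801694), -1)) = Mul(Add(Rational(52223436817, 189288999372), Mul(-204526, Rational(-1, 2763042))), Pow(8490324, -1)) = Mul(Add(Rational(52223436817, 189288999372), Rational(102263, 1381521)), Rational(1, 8490324)) = Mul(Rational(10167226177515277, 29056303077933868), Rational(1, 8490324)) = Rational(10167226177515277, 246697427373855789893232)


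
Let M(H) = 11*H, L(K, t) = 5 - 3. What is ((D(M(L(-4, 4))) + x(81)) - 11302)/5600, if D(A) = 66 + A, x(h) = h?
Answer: -11133/5600 ≈ -1.9880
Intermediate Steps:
L(K, t) = 2
((D(M(L(-4, 4))) + x(81)) - 11302)/5600 = (((66 + 11*2) + 81) - 11302)/5600 = (((66 + 22) + 81) - 11302)*(1/5600) = ((88 + 81) - 11302)*(1/5600) = (169 - 11302)*(1/5600) = -11133*1/5600 = -11133/5600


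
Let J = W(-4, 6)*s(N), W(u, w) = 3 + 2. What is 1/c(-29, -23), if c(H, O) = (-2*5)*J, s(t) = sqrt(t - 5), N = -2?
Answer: I*sqrt(7)/350 ≈ 0.0075593*I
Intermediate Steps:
W(u, w) = 5
s(t) = sqrt(-5 + t)
J = 5*I*sqrt(7) (J = 5*sqrt(-5 - 2) = 5*sqrt(-7) = 5*(I*sqrt(7)) = 5*I*sqrt(7) ≈ 13.229*I)
c(H, O) = -50*I*sqrt(7) (c(H, O) = (-2*5)*(5*I*sqrt(7)) = -50*I*sqrt(7))
1/c(-29, -23) = 1/(-50*I*sqrt(7)) = I*sqrt(7)/350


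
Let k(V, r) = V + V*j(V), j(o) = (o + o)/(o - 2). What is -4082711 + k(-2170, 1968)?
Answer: -2220444833/543 ≈ -4.0892e+6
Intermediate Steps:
j(o) = 2*o/(-2 + o) (j(o) = (2*o)/(-2 + o) = 2*o/(-2 + o))
k(V, r) = V + 2*V**2/(-2 + V) (k(V, r) = V + V*(2*V/(-2 + V)) = V + 2*V**2/(-2 + V))
-4082711 + k(-2170, 1968) = -4082711 - 2170*(-2 + 3*(-2170))/(-2 - 2170) = -4082711 - 2170*(-2 - 6510)/(-2172) = -4082711 - 2170*(-1/2172)*(-6512) = -4082711 - 3532760/543 = -2220444833/543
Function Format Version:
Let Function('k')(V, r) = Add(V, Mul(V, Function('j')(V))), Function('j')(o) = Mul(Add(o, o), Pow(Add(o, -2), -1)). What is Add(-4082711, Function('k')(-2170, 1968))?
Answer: Rational(-2220444833, 543) ≈ -4.0892e+6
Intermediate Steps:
Function('j')(o) = Mul(2, o, Pow(Add(-2, o), -1)) (Function('j')(o) = Mul(Mul(2, o), Pow(Add(-2, o), -1)) = Mul(2, o, Pow(Add(-2, o), -1)))
Function('k')(V, r) = Add(V, Mul(2, Pow(V, 2), Pow(Add(-2, V), -1))) (Function('k')(V, r) = Add(V, Mul(V, Mul(2, V, Pow(Add(-2, V), -1)))) = Add(V, Mul(2, Pow(V, 2), Pow(Add(-2, V), -1))))
Add(-4082711, Function('k')(-2170, 1968)) = Add(-4082711, Mul(-2170, Pow(Add(-2, -2170), -1), Add(-2, Mul(3, -2170)))) = Add(-4082711, Mul(-2170, Pow(-2172, -1), Add(-2, -6510))) = Add(-4082711, Mul(-2170, Rational(-1, 2172), -6512)) = Add(-4082711, Rational(-3532760, 543)) = Rational(-2220444833, 543)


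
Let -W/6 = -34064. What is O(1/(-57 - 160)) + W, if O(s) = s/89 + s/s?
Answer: 3947287504/19313 ≈ 2.0439e+5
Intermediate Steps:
W = 204384 (W = -6*(-34064) = 204384)
O(s) = 1 + s/89 (O(s) = s*(1/89) + 1 = s/89 + 1 = 1 + s/89)
O(1/(-57 - 160)) + W = (1 + 1/(89*(-57 - 160))) + 204384 = (1 + (1/89)/(-217)) + 204384 = (1 + (1/89)*(-1/217)) + 204384 = (1 - 1/19313) + 204384 = 19312/19313 + 204384 = 3947287504/19313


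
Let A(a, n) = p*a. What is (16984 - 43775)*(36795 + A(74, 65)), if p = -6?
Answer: -973879641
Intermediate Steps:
A(a, n) = -6*a
(16984 - 43775)*(36795 + A(74, 65)) = (16984 - 43775)*(36795 - 6*74) = -26791*(36795 - 444) = -26791*36351 = -973879641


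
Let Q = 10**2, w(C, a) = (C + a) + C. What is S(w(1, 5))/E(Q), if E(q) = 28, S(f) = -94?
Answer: -47/14 ≈ -3.3571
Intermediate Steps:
w(C, a) = a + 2*C
Q = 100
S(w(1, 5))/E(Q) = -94/28 = -94*1/28 = -47/14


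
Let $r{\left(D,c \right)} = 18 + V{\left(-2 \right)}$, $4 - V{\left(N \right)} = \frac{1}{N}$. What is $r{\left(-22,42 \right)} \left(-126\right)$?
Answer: $-2835$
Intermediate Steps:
$V{\left(N \right)} = 4 - \frac{1}{N}$
$r{\left(D,c \right)} = \frac{45}{2}$ ($r{\left(D,c \right)} = 18 + \left(4 - \frac{1}{-2}\right) = 18 + \left(4 - - \frac{1}{2}\right) = 18 + \left(4 + \frac{1}{2}\right) = 18 + \frac{9}{2} = \frac{45}{2}$)
$r{\left(-22,42 \right)} \left(-126\right) = \frac{45}{2} \left(-126\right) = -2835$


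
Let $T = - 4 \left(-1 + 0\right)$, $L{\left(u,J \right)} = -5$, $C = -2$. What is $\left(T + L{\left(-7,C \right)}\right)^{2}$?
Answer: $1$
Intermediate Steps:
$T = 4$ ($T = \left(-4\right) \left(-1\right) = 4$)
$\left(T + L{\left(-7,C \right)}\right)^{2} = \left(4 - 5\right)^{2} = \left(-1\right)^{2} = 1$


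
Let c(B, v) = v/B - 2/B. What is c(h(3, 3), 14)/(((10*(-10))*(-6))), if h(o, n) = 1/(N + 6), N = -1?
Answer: 1/10 ≈ 0.10000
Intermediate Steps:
h(o, n) = 1/5 (h(o, n) = 1/(-1 + 6) = 1/5)
c(B, v) = -2/B + v/B
c(h(3, 3), 14)/(((10*(-10))*(-6))) = ((-2 + 14)/(1/5))/(((10*(-10))*(-6))) = (5*12)/((-100*(-6))) = 60/600 = 60*(1/600) = 1/10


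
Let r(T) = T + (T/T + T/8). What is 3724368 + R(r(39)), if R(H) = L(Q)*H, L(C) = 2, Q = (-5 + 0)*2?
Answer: 14897831/4 ≈ 3.7245e+6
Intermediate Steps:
Q = -10 (Q = -5*2 = -10)
r(T) = 1 + 9*T/8 (r(T) = T + (1 + T*(⅛)) = T + (1 + T/8) = 1 + 9*T/8)
R(H) = 2*H
3724368 + R(r(39)) = 3724368 + 2*(1 + (9/8)*39) = 3724368 + 2*(1 + 351/8) = 3724368 + 2*(359/8) = 3724368 + 359/4 = 14897831/4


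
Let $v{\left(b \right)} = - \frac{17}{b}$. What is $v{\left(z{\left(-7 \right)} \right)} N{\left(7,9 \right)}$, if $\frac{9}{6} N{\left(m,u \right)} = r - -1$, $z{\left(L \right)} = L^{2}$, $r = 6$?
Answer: $- \frac{34}{21} \approx -1.619$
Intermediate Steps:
$N{\left(m,u \right)} = \frac{14}{3}$ ($N{\left(m,u \right)} = \frac{2 \left(6 - -1\right)}{3} = \frac{2 \left(6 + 1\right)}{3} = \frac{2}{3} \cdot 7 = \frac{14}{3}$)
$v{\left(z{\left(-7 \right)} \right)} N{\left(7,9 \right)} = - \frac{17}{\left(-7\right)^{2}} \cdot \frac{14}{3} = - \frac{17}{49} \cdot \frac{14}{3} = \left(-17\right) \frac{1}{49} \cdot \frac{14}{3} = \left(- \frac{17}{49}\right) \frac{14}{3} = - \frac{34}{21}$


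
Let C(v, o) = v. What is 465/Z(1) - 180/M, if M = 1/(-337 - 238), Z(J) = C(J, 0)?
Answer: 103965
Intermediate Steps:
Z(J) = J
M = -1/575 (M = 1/(-575) = -1/575 ≈ -0.0017391)
465/Z(1) - 180/M = 465/1 - 180/(-1/575) = 465*1 - 180*(-575) = 465 + 103500 = 103965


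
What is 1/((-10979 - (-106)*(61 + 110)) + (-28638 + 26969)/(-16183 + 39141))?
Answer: 22958/164079157 ≈ 0.00013992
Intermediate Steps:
1/((-10979 - (-106)*(61 + 110)) + (-28638 + 26969)/(-16183 + 39141)) = 1/((-10979 - (-106)*171) - 1669/22958) = 1/((-10979 - 1*(-18126)) - 1669*1/22958) = 1/((-10979 + 18126) - 1669/22958) = 1/(7147 - 1669/22958) = 1/(164079157/22958) = 22958/164079157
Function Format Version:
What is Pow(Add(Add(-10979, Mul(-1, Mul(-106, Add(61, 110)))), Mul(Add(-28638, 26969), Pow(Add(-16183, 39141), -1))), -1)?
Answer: Rational(22958, 164079157) ≈ 0.00013992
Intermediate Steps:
Pow(Add(Add(-10979, Mul(-1, Mul(-106, Add(61, 110)))), Mul(Add(-28638, 26969), Pow(Add(-16183, 39141), -1))), -1) = Pow(Add(Add(-10979, Mul(-1, Mul(-106, 171))), Mul(-1669, Pow(22958, -1))), -1) = Pow(Add(Add(-10979, Mul(-1, -18126)), Mul(-1669, Rational(1, 22958))), -1) = Pow(Add(Add(-10979, 18126), Rational(-1669, 22958)), -1) = Pow(Add(7147, Rational(-1669, 22958)), -1) = Pow(Rational(164079157, 22958), -1) = Rational(22958, 164079157)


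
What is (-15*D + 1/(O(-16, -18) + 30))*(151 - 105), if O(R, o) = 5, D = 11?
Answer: -265604/35 ≈ -7588.7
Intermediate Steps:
(-15*D + 1/(O(-16, -18) + 30))*(151 - 105) = (-15*11 + 1/(5 + 30))*(151 - 105) = (-165 + 1/35)*46 = -5774/35*46 = -265604/35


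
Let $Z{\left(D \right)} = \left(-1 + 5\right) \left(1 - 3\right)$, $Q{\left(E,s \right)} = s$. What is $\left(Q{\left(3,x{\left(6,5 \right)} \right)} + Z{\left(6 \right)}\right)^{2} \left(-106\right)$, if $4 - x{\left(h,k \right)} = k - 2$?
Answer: $-5194$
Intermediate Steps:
$x{\left(h,k \right)} = 6 - k$ ($x{\left(h,k \right)} = 4 - \left(k - 2\right) = 4 - \left(-2 + k\right) = 6 - k$)
$Z{\left(D \right)} = -8$ ($Z{\left(D \right)} = 4 \left(-2\right) = -8$)
$\left(Q{\left(3,x{\left(6,5 \right)} \right)} + Z{\left(6 \right)}\right)^{2} \left(-106\right) = \left(\left(6 - 5\right) - 8\right)^{2} \left(-106\right) = \left(1 - 8\right)^{2} \left(-106\right) = \left(-7\right)^{2} \left(-106\right) = 49 \left(-106\right) = -5194$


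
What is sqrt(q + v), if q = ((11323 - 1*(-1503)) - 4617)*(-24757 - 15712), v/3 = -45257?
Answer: 8*I*sqrt(5192903) ≈ 18230.0*I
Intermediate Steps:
v = -135771 (v = 3*(-45257) = -135771)
q = -332210021 (q = ((11323 + 1503) - 4617)*(-40469) = (12826 - 4617)*(-40469) = 8209*(-40469) = -332210021)
sqrt(q + v) = sqrt(-332210021 - 135771) = sqrt(-332345792) = 8*I*sqrt(5192903)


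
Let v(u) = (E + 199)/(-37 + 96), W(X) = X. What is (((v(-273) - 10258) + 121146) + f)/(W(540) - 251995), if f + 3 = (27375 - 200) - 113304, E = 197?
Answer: -292200/2967169 ≈ -0.098478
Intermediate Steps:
v(u) = 396/59 (v(u) = (197 + 199)/(-37 + 96) = 396/59)
f = -86132 (f = -3 + ((27375 - 200) - 113304) = -3 + (27175 - 113304) = -3 - 86129 = -86132)
(((v(-273) - 10258) + 121146) + f)/(W(540) - 251995) = (((396/59 - 10258) + 121146) - 86132)/(540 - 251995) = ((-604826/59 + 121146) - 86132)/(-251455) = (6542788/59 - 86132)*(-1/251455) = (1461000/59)*(-1/251455) = -292200/2967169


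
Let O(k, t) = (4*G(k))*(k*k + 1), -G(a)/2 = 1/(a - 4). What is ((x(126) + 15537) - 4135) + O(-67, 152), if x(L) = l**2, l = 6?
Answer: 848018/71 ≈ 11944.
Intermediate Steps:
G(a) = -2/(-4 + a) (G(a) = -2/(a - 4) = -2/(-4 + a))
O(k, t) = -8*(1 + k**2)/(-4 + k) (O(k, t) = (4*(-2/(-4 + k)))*(k*k + 1) = (-8/(-4 + k))*(k**2 + 1) = (-8/(-4 + k))*(1 + k**2) = -8*(1 + k**2)/(-4 + k))
x(L) = 36 (x(L) = 6**2 = 36)
((x(126) + 15537) - 4135) + O(-67, 152) = ((36 + 15537) - 4135) + 8*(-1 - 1*(-67)**2)/(-4 - 67) = (15573 - 4135) + 8*(-1 - 1*4489)/(-71) = 11438 + 8*(-1/71)*(-1 - 4489) = 11438 + 8*(-1/71)*(-4490) = 11438 + 35920/71 = 848018/71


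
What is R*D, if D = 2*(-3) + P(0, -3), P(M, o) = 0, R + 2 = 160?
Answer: -948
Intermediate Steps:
R = 158 (R = -2 + 160 = 158)
D = -6 (D = 2*(-3) + 0 = -6 + 0 = -6)
R*D = 158*(-6) = -948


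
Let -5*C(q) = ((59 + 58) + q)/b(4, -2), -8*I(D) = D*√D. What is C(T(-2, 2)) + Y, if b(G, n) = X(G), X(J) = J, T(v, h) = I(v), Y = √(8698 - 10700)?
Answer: -117/20 + I*√2002 - I*√2/80 ≈ -5.85 + 44.726*I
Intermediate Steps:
I(D) = -D^(3/2)/8 (I(D) = -D*√D/8 = -D^(3/2)/8)
Y = I*√2002 (Y = √(-2002) = I*√2002 ≈ 44.744*I)
T(v, h) = -v^(3/2)/8
b(G, n) = G
C(q) = -117/20 - q/20 (C(q) = -((59 + 58) + q)/(5*4) = -(117 + q)/(5*4) = -(117/4 + q/4)/5 = -117/20 - q/20)
C(T(-2, 2)) + Y = (-117/20 - (-1)*(-2)^(3/2)/160) + I*√2002 = (-117/20 - (-1)*(-2*I*√2)/160) + I*√2002 = (-117/20 - I*√2/80) + I*√2002 = -117/20 + I*√2002 - I*√2/80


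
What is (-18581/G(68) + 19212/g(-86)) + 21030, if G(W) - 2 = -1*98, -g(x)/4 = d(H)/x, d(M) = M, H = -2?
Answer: -17789323/96 ≈ -1.8531e+5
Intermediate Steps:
g(x) = 8/x (g(x) = -(-8)/x = 8/x)
G(W) = -96 (G(W) = 2 - 1*98 = 2 - 98 = -96)
(-18581/G(68) + 19212/g(-86)) + 21030 = (-18581/(-96) + 19212/((8/(-86)))) + 21030 = (-18581*(-1/96) + 19212/((8*(-1/86)))) + 21030 = (18581/96 + 19212/(-4/43)) + 21030 = (18581/96 + 19212*(-43/4)) + 21030 = (18581/96 - 206529) + 21030 = -19808203/96 + 21030 = -17789323/96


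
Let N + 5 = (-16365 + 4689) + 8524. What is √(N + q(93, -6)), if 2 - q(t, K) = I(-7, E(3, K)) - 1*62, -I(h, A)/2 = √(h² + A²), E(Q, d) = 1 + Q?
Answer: √(-3093 + 2*√65) ≈ 55.47*I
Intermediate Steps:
N = -3157 (N = -5 + ((-16365 + 4689) + 8524) = -5 + (-11676 + 8524) = -5 - 3152 = -3157)
I(h, A) = -2*√(A² + h²) (I(h, A) = -2*√(h² + A²) = -2*√(A² + h²))
q(t, K) = 64 + 2*√65 (q(t, K) = 2 - (-2*√((1 + 3)² + (-7)²) - 1*62) = 2 - (-2*√(4² + 49) - 62) = 2 - (-2*√(16 + 49) - 62) = 2 - (-2*√65 - 62) = 2 - (-62 - 2*√65) = 2 + (62 + 2*√65) = 64 + 2*√65)
√(N + q(93, -6)) = √(-3157 + (64 + 2*√65)) = √(-3093 + 2*√65)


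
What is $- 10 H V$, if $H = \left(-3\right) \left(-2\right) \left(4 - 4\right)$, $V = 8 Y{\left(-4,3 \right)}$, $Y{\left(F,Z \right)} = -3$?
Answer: $0$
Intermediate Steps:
$V = -24$ ($V = 8 \left(-3\right) = -24$)
$H = 0$ ($H = 6 \cdot 0 = 0$)
$- 10 H V = \left(-10\right) 0 \left(-24\right) = 0 \left(-24\right) = 0$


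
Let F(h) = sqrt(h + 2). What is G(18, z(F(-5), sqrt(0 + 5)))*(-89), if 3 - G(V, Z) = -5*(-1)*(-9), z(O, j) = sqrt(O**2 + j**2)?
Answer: -4272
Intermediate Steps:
F(h) = sqrt(2 + h)
G(V, Z) = 48 (G(V, Z) = 3 - (-5*(-1))*(-9) = 3 - 5*(-9) = 3 - 1*(-45) = 3 + 45 = 48)
G(18, z(F(-5), sqrt(0 + 5)))*(-89) = 48*(-89) = -4272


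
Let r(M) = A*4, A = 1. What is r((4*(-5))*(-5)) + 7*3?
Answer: 25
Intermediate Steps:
r(M) = 4 (r(M) = 1*4 = 4)
r((4*(-5))*(-5)) + 7*3 = 4 + 7*3 = 4 + 21 = 25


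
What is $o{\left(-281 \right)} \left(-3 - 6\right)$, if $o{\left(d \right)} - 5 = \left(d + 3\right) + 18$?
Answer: $2295$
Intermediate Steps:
$o{\left(d \right)} = 26 + d$ ($o{\left(d \right)} = 5 + \left(\left(d + 3\right) + 18\right) = 5 + \left(\left(3 + d\right) + 18\right) = 5 + \left(21 + d\right) = 26 + d$)
$o{\left(-281 \right)} \left(-3 - 6\right) = \left(26 - 281\right) \left(-3 - 6\right) = - 255 \left(-3 - 6\right) = \left(-255\right) \left(-9\right) = 2295$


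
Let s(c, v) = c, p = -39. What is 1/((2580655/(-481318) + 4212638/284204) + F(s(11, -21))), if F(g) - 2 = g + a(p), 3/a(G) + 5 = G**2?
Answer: 25922178915244/582287874494527 ≈ 0.044518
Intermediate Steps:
a(G) = 3/(-5 + G**2)
F(g) = 3035/1516 + g (F(g) = 2 + (g + 3/(-5 + (-39)**2)) = 2 + (g + 3/(-5 + 1521)) = 2 + (g + 3/1516) = 2 + (3/1516 + g) = 3035/1516 + g)
1/((2580655/(-481318) + 4212638/284204) + F(s(11, -21))) = 1/((2580655/(-481318) + 4212638/284204) + (3035/1516 + 11)) = 1/((2580655*(-1/481318) + 4212638*(1/284204)) + 19711/1516) = 1/((-2580655/481318 + 2106319/142102) + 19711/1516) = 1/(161773252908/17099062609 + 19711/1516) = 1/(582287874494527/25922178915244) = 25922178915244/582287874494527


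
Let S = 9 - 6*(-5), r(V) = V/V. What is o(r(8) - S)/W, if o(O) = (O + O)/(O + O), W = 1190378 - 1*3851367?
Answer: -1/2660989 ≈ -3.7580e-7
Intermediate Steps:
r(V) = 1
W = -2660989 (W = 1190378 - 3851367 = -2660989)
S = 39 (S = 9 + 30 = 39)
o(O) = 1 (o(O) = (2*O)/((2*O)) = (2*O)*(1/(2*O)) = 1)
o(r(8) - S)/W = 1/(-2660989) = 1*(-1/2660989) = -1/2660989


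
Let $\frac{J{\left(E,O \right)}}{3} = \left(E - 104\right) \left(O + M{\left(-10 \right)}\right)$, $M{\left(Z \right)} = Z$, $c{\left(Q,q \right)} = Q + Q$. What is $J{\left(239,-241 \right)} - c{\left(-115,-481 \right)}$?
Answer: $-101425$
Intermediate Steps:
$c{\left(Q,q \right)} = 2 Q$
$J{\left(E,O \right)} = 3 \left(-104 + E\right) \left(-10 + O\right)$ ($J{\left(E,O \right)} = 3 \left(E - 104\right) \left(O - 10\right) = 3 \left(-104 + E\right) \left(-10 + O\right)$)
$J{\left(239,-241 \right)} - c{\left(-115,-481 \right)} = \left(3120 - -75192 - 7170 + 3 \cdot 239 \left(-241\right)\right) - 2 \left(-115\right) = \left(3120 + 75192 - 7170 - 172797\right) - -230 = -101655 + 230 = -101425$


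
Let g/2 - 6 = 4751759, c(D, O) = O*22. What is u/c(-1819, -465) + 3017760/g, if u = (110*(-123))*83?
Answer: 3243406315/29460943 ≈ 110.09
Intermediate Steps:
c(D, O) = 22*O
g = 9503530 (g = 12 + 2*4751759 = 12 + 9503518 = 9503530)
u = -1122990 (u = -13530*83 = -1122990)
u/c(-1819, -465) + 3017760/g = -1122990/(22*(-465)) + 3017760/9503530 = -1122990/(-10230) + 3017760*(1/9503530) = -1122990*(-1/10230) + 301776/950353 = 3403/31 + 301776/950353 = 3243406315/29460943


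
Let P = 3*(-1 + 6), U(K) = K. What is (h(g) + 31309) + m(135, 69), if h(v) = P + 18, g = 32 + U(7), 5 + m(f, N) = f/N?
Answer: 720796/23 ≈ 31339.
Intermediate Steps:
m(f, N) = -5 + f/N
g = 39 (g = 32 + 7 = 39)
P = 15 (P = 3*5 = 15)
h(v) = 33 (h(v) = 15 + 18 = 33)
(h(g) + 31309) + m(135, 69) = (33 + 31309) + (-5 + 135/69) = 31342 + (-5 + 135*(1/69)) = 31342 + (-5 + 45/23) = 31342 - 70/23 = 720796/23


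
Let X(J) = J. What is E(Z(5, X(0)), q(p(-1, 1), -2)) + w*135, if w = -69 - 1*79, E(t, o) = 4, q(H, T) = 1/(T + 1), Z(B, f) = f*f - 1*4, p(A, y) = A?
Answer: -19976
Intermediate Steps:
Z(B, f) = -4 + f² (Z(B, f) = f² - 4 = -4 + f²)
q(H, T) = 1/(1 + T)
w = -148 (w = -69 - 79 = -148)
E(Z(5, X(0)), q(p(-1, 1), -2)) + w*135 = 4 - 148*135 = 4 - 19980 = -19976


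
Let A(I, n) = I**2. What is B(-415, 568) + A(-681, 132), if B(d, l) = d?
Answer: 463346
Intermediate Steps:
B(-415, 568) + A(-681, 132) = -415 + (-681)**2 = -415 + 463761 = 463346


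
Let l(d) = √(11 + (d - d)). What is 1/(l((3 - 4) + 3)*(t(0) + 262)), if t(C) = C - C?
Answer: √11/2882 ≈ 0.0011508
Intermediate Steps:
t(C) = 0
l(d) = √11 (l(d) = √(11 + 0) = √11)
1/(l((3 - 4) + 3)*(t(0) + 262)) = 1/(√11*(0 + 262)) = 1/(√11*262) = 1/(262*√11) = √11/2882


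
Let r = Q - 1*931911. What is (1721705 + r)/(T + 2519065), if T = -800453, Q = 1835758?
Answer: 656388/429653 ≈ 1.5277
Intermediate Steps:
r = 903847 (r = 1835758 - 1*931911 = 1835758 - 931911 = 903847)
(1721705 + r)/(T + 2519065) = (1721705 + 903847)/(-800453 + 2519065) = 2625552/1718612 = 2625552*(1/1718612) = 656388/429653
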